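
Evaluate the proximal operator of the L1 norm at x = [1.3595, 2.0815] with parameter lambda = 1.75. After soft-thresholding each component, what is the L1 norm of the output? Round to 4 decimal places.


Soft-thresholding with lambda = 1.75:
prox(1.3595) = sign(1.3595)*max(|1.3595| - 1.75, 0) = 0.0
prox(2.0815) = sign(2.0815)*max(|2.0815| - 1.75, 0) = 0.3315
prox(x) = [0.0, 0.3315]
||prox(x)||_1 = 0.0 + 0.3315 = 0.3315


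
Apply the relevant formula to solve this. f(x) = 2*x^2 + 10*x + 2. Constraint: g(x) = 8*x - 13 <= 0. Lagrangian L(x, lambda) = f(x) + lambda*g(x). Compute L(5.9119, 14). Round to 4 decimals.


Step 1: Evaluate f(x).
f(5.9119) = 2*5.9119^2 + 10*5.9119 + 2 = 131.0201
Step 2: Evaluate g(x).
g(5.9119) = 8*5.9119 - 13 = 34.2952
Step 3: Compute Lagrangian.
L = 131.0201 + 14*34.2952 = 611.1529


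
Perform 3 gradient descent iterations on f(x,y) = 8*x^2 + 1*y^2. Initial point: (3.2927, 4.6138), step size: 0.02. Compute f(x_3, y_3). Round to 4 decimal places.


Gradient descent on f(x,y) = 8*x^2 + 1*y^2.
Starting point: (3.2927, 4.6138), alpha = 0.02
Step 1: grad_x = 2*8*3.2927 = 52.6832, grad_y = 2*1*4.6138 = 9.2276
  x_1 = 3.2927 - 0.02*52.6832 = 2.239
  y_1 = 4.6138 - 0.02*9.2276 = 4.4292
Step 2: grad_x = 2*8*2.239 = 35.8246, grad_y = 2*1*4.4292 = 8.8585
  x_2 = 2.239 - 0.02*35.8246 = 1.5225
  y_2 = 4.4292 - 0.02*8.8585 = 4.2521
Step 3: grad_x = 2*8*1.5225 = 24.3607, grad_y = 2*1*4.2521 = 8.5042
  x_3 = 1.5225 - 0.02*24.3607 = 1.0353
  y_3 = 4.2521 - 0.02*8.5042 = 4.082
f(1.0353, 4.082) = 8*1.0353^2 + 1*4.082^2 = 25.238


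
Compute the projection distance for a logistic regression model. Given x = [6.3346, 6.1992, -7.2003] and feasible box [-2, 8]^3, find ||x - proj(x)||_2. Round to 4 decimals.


Project each component onto [-2, 8].
clip(6.3346) = 6.3346, clip(6.1992) = 6.1992, clip(-7.2003) = -2.0
Projection = [6.3346, 6.1992, -2.0]
Squared diffs: [0.0, 0.0, 27.0431]
Distance = sqrt(27.0431) = 5.2003


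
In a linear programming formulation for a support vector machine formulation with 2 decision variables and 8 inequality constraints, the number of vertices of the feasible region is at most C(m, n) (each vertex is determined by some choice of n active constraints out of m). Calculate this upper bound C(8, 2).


Each vertex corresponds to some choice of n active constraints out of m, so the number of vertices is at most C(m, n) = m! / (n!(m-n)!).
m = 8, n = 2
Numerator: 8 * 7
Denominator: 2! = 2
C(8, 2) = 28


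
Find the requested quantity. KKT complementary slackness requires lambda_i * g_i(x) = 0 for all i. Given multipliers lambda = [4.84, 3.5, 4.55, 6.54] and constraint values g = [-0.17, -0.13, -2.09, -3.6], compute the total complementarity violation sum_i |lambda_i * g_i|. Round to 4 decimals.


KKT complementary slackness check:
lambda_1 * g_1 = 4.84 * -0.17 = -0.8228
lambda_2 * g_2 = 3.5 * -0.13 = -0.455
lambda_3 * g_3 = 4.55 * -2.09 = -9.5095
lambda_4 * g_4 = 6.54 * -3.6 = -23.544
Total violation = 0.8228 + 0.455 + 9.5095 + 23.544 = 34.3313


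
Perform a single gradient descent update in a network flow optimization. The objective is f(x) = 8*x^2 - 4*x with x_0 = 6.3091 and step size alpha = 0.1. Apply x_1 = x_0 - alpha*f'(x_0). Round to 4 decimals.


We compute the gradient at x_0 and apply the update.
f'(x) = 16*x - 4
f'(6.3091) = 16*6.3091 - 4 = 96.9456
x_1 = 6.3091 - 0.1*96.9456 = -3.3855


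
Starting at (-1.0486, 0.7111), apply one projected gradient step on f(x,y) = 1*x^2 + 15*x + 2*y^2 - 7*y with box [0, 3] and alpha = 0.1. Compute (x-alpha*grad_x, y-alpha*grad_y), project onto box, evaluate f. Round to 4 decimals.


Step 1: Compute gradient at (-1.0486, 0.7111).
grad_x = 2*1*-1.0486 + 15 = 12.9028
grad_y = 2*2*0.7111 - 7 = -4.1556
Step 2: Gradient step.
x_raw = -1.0486 - 0.1*12.9028 = -2.3389
y_raw = 0.7111 - 0.1*-4.1556 = 1.1267
Step 3: Project onto [0, 3].
x_proj = clip(-2.3389) = 0.0
y_proj = clip(1.1267) = 1.1267
Step 4: Evaluate f.
f(0.0, 1.1267) = -5.3479


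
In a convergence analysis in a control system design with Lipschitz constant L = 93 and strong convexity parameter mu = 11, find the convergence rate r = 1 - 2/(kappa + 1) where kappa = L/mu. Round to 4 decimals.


Step 1: Compute the condition number.
kappa = L/mu = 93/11 = 8.4545
Step 2: Compute the convergence rate.
r = 1 - 2/(kappa + 1) = 1 - 2*mu/(L + mu) = (L - mu)/(L + mu) = 82/104 = 0.7885


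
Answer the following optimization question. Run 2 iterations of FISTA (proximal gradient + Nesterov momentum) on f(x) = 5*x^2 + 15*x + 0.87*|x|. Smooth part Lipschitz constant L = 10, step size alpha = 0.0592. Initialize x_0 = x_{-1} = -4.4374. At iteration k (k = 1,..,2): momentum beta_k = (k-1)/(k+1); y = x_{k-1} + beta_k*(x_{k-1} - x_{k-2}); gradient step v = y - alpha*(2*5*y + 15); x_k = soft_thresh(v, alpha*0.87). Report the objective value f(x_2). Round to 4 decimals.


FISTA on f(x) = 5*x^2 + 15*x + 0.87*|x|
L = 10, alpha = 0.0592
Iteration 1: beta = 0.0, y = -4.4374 + 0.0*(-4.4374 + 4.4374) = -4.4374
  grad(y) = -29.374, v = y - alpha*grad = -2.6985
  prox(v) = soft_thresh(-2.6985, 0.0515) = -2.647
Iteration 2: beta = 0.3333, y = -2.647 + 0.3333*(-2.647 + 4.4374) = -2.0501
  grad(y) = -5.5014, v = y - alpha*grad = -1.7245
  prox(v) = soft_thresh(-1.7245, 0.0515) = -1.673
f(x_2) = 5*(-1.673)^2 + 15*(-1.673) + 0.87*|-1.673| = -9.645


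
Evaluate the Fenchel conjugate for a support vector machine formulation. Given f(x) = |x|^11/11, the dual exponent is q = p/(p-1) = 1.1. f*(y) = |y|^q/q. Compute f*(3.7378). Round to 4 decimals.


The conjugate exponent q satisfies 1/p + 1/q = 1.
p = 11, so q = 11/(11 - 1) = 1.1
|y|^q = 3.7378^1.1 = 4.2646
f*(3.7378) = 4.2646 / 1.1 = 3.8769


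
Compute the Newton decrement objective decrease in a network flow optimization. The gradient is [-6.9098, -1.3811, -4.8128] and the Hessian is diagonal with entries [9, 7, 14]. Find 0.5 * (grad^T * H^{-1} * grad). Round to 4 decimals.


Step 1: H is diagonal, so H^(-1) * g = [-0.7678, -0.1973, -0.3438].
Step 2: g^T H^(-1) g = sum_i g_i^2 / H_ii
  = (-6.9098)^2/9 + (-1.3811)^2/7 + (-4.8128)^2/14
  = 5.305 + 0.2725 + 1.6545 = 7.232
Step 3: Objective decrease = 0.5 * g^T H^(-1) g = 3.616


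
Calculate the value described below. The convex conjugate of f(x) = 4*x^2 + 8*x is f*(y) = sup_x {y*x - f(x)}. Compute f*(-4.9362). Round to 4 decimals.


f*(y) = sup_x {y*x - a*x^2 - b*x} = sup_x {(y-b)*x - a*x^2}
FOC: (y - b) - 2a*x = 0 => x* = (y - b)/(2a)
x* = (-4.9362 - 8)/(2*4) = -1.617
f*(-4.9362) = (y-b)^2/(4a) = (-4.9362 - 8)^2/(4*4)
= 167.3453/16 = 10.4591


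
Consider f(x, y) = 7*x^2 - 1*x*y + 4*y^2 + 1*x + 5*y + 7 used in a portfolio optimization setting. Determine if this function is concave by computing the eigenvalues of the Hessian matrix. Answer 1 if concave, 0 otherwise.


The Hessian of f(x,y) = 7*x^2 - 1*x*y + 4*y^2 + 1*x + 5*y + 7 is:
H = [[14, -1], [-1, 8]]
Trace = 14 + 8 = 22
Determinant = 14*8 - (-1)^2 = 111
Discriminant = (22)^2 - 4*111 = 40.0
Eigenvalues: lambda_1 = 7.8377, lambda_2 = 14.1623
The function is not concave.

0


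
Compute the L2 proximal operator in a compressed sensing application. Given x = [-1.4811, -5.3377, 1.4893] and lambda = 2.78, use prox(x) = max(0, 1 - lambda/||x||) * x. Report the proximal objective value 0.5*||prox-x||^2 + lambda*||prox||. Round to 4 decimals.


Step 1: Compute ||x||.
||x|| = 5.7361
Step 2: Compute scaling factor.
scale = max(0, 1 - 2.78/5.7361) = 0.5153
Step 3: prox(x) = [-0.7633, -2.7508, 0.7675]
||prox(x)|| = 2.9561
Step 4: Proximal objective.
0.5*||prox-x||^2 = 3.8642
lambda*||prox|| = 8.218
Total = 12.0821


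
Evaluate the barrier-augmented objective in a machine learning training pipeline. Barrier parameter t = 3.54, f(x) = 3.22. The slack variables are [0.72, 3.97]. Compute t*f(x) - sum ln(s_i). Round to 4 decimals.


Step 1: Compute log-barrier.
ln values: [-0.3285, 1.3788]
phi = -(-0.3285 + 1.3788) = -1.0503
Step 2: Compute augmented objective.
t*f(x) = 3.54*3.22 = 11.3988
Total = 11.3988 - 1.0503 = 10.3485


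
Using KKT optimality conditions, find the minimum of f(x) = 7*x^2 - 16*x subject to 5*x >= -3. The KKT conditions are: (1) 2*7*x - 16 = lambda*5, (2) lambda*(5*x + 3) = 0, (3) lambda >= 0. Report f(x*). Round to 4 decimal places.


Step 1: Try lambda = 0 (constraint inactive).
Stationarity: 2*7*x - 16 = 0
x* = 16/(2*7) = 8/7 = 1.1429 (rounded; the exact value 8/7 is used below)
Check constraint: 5*1.1429 = 5.7145 >= -3 -- satisfied.
Step 2: Compute optimal value.
f(x*) = 7*(8/7)^2 - 16*(8/7) = -9.1429


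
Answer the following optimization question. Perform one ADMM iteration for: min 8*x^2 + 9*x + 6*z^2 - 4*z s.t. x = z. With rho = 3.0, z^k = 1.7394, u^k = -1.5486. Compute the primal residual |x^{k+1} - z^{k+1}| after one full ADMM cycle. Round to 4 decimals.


ADMM iteration with rho = 3.0, z^k = 1.7394, u^k = -1.5486
Step 1: x-update.
Minimize 8*x^2 + 9*x + (3.0/2)*(x - 1.7394 - 1.5486)^2
FOC: (2*8 + 3.0)*x = -9 + 3.0*(1.7394 + 1.5486)
x^{k+1} = 0.0455
Step 2: z-update.
Minimize 6*z^2 - 4*z + (3.0/2)*(0.0455 - z - 1.5486)^2
FOC: (2*6 + 3.0)*z = 4 + 3.0*(0.0455 - 1.5486)
z^{k+1} = -0.034
Step 3: u-update.
u^{k+1} = -1.5486 + 0.0455 + 0.034 = -1.4692
Step 4: Primal residual = |0.0455 + 0.034| = 0.0794


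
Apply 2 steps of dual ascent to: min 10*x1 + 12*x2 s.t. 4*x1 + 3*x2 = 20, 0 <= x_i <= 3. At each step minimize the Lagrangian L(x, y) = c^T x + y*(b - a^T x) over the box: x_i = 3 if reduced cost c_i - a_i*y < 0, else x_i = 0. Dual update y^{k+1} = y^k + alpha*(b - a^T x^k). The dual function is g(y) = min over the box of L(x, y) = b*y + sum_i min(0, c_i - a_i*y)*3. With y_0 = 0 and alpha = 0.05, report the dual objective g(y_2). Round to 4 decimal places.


Dual ascent for LP: min 10*x1 + 12*x2, 4*x1 + 3*x2 = 20, 0 <= x_i <= 3
Step 1: y^k = 0.0, reduced costs: (10.0, 12.0)
  x^k = (0.0, 0.0), subgradient = b - a^T x = 20.0
  y^{k+1} = 0.0 + 0.05*20.0 = 1.0
Step 2: y^k = 1.0, reduced costs: (6.0, 9.0)
  x^k = (0.0, 0.0), subgradient = b - a^T x = 20.0
  y^{k+1} = 1.0 + 0.05*20.0 = 2.0
Dual objective at y_2 = 2.0: reduced costs (2.0, 6.0), box minimizer x = (0.0, 0.0)
g(y_2) = b*y + (c1 - a1*y)*x1 + (c2 - a2*y)*x2 = 20*2.0 + 2.0*0.0 + 6.0*0.0 = 40.0 + 0.0 + 0.0 = 40.0


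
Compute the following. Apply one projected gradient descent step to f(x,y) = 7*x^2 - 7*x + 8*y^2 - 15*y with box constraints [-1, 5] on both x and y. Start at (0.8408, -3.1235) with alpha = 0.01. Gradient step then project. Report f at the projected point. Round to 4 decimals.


Step 1: Compute gradient at (0.8408, -3.1235).
grad_x = 2*7*0.8408 - 7 = 4.7712
grad_y = 2*8*-3.1235 - 15 = -64.976
Step 2: Gradient step.
x_raw = 0.8408 - 0.01*4.7712 = 0.7931
y_raw = -3.1235 - 0.01*-64.976 = -2.4737
Step 3: Project onto [-1, 5].
x_proj = clip(0.7931) = 0.7931
y_proj = clip(-2.4737) = -1.0
Step 4: Evaluate f.
f(0.7931, -1.0) = 21.8513


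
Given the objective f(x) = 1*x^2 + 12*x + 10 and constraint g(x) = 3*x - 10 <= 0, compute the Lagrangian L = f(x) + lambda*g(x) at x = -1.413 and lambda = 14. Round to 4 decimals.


Step 1: Evaluate f(x).
f(-1.413) = 1*(-1.413)^2 + 12*(-1.413) + 10 = -4.9594
Step 2: Evaluate g(x).
g(-1.413) = 3*-1.413 - 10 = -14.239
Step 3: Compute Lagrangian.
L = -4.9594 + 14*-14.239 = -204.3054


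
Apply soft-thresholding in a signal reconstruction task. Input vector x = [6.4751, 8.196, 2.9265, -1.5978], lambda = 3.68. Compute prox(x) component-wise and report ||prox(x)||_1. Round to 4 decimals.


Soft-thresholding with lambda = 3.68:
prox(6.4751) = sign(6.4751)*max(|6.4751| - 3.68, 0) = 2.7951
prox(8.196) = sign(8.196)*max(|8.196| - 3.68, 0) = 4.516
prox(2.9265) = sign(2.9265)*max(|2.9265| - 3.68, 0) = 0.0
prox(-1.5978) = sign(-1.5978)*max(|-1.5978| - 3.68, 0) = 0.0
prox(x) = [2.7951, 4.516, 0.0, 0.0]
||prox(x)||_1 = 2.7951 + 4.516 + 0.0 + 0.0 = 7.3111


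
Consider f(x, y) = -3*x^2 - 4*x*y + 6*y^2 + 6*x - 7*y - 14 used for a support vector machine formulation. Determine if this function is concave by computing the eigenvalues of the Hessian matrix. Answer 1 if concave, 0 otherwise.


The Hessian of f(x,y) = -3*x^2 - 4*x*y + 6*y^2 + 6*x - 7*y - 14 is:
H = [[-6, -4], [-4, 12]]
Trace = -6 + 12 = 6
Determinant = -6*12 - (-4)^2 = -88
Discriminant = (6)^2 - 4*-88 = 388.0
Eigenvalues: lambda_1 = -6.8489, lambda_2 = 12.8489
The function is not concave.

0


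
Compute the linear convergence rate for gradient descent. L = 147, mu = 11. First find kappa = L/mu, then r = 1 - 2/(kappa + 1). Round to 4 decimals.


Step 1: Compute the condition number.
kappa = L/mu = 147/11 = 13.3636
Step 2: Compute the convergence rate.
r = 1 - 2/(kappa + 1) = 1 - 2*mu/(L + mu) = (L - mu)/(L + mu) = 136/158 = 0.8608


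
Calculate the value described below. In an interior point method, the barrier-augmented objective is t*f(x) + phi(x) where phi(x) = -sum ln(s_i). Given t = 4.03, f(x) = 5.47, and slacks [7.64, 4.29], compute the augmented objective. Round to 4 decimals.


Step 1: Compute log-barrier.
ln values: [2.0334, 1.4563]
phi = -(2.0334 + 1.4563) = -3.4897
Step 2: Compute augmented objective.
t*f(x) = 4.03*5.47 = 22.0441
Total = 22.0441 - 3.4897 = 18.5544


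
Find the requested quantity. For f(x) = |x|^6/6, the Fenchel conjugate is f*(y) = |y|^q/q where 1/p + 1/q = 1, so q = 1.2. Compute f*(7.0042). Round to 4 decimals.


The conjugate exponent q satisfies 1/p + 1/q = 1.
p = 6, so q = 6/(6 - 1) = 1.2
|y|^q = 7.0042^1.2 = 10.3379
f*(7.0042) = 10.3379 / 1.2 = 8.6149


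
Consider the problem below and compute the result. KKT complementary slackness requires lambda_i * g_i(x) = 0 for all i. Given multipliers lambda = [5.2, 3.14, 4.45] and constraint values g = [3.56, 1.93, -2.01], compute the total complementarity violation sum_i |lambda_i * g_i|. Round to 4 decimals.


KKT complementary slackness check:
lambda_1 * g_1 = 5.2 * 3.56 = 18.512
lambda_2 * g_2 = 3.14 * 1.93 = 6.0602
lambda_3 * g_3 = 4.45 * -2.01 = -8.9445
Total violation = 18.512 + 6.0602 + 8.9445 = 33.5167


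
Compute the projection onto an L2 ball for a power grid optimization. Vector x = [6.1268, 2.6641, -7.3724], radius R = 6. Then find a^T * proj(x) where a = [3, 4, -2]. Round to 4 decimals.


Step 1: Compute ||x|| (intermediates to 6 decimals).
||x|| = sqrt(6.1268^2 + 2.6641^2 + (-7.3724)^2) = 9.949241
Step 2: Project.
Since ||x|| > R, scale = R/||x|| = 6/9.949241 = 0.603061, proj(x) = scale * x
proj(x) = [3.694834, 1.606615, -4.446007]
Step 3: Dot product.
a^T * proj(x) = 3*3.694834 + 4*1.606615 - 2*(-4.446007) = 26.403


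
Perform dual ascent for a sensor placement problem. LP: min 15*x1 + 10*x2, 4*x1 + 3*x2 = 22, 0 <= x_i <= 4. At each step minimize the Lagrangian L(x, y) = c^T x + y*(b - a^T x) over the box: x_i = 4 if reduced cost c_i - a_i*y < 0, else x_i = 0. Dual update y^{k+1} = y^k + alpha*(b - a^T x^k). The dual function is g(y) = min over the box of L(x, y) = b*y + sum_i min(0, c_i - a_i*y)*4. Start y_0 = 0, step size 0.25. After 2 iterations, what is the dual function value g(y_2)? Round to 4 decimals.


Dual ascent for LP: min 15*x1 + 10*x2, 4*x1 + 3*x2 = 22, 0 <= x_i <= 4
Step 1: y^k = 0.0, reduced costs: (15.0, 10.0)
  x^k = (0.0, 0.0), subgradient = b - a^T x = 22.0
  y^{k+1} = 0.0 + 0.25*22.0 = 5.5
Step 2: y^k = 5.5, reduced costs: (-7.0, -6.5)
  x^k = (4.0, 4.0), subgradient = b - a^T x = -6.0
  y^{k+1} = 5.5 + 0.25*-6.0 = 4.0
Dual objective at y_2 = 4.0: reduced costs (-1.0, -2.0), box minimizer x = (4.0, 4.0)
g(y_2) = b*y + (c1 - a1*y)*x1 + (c2 - a2*y)*x2 = 22*4.0 + (-1.0)*4.0 + (-2.0)*4.0 = 88.0 - 4.0 - 8.0 = 76.0


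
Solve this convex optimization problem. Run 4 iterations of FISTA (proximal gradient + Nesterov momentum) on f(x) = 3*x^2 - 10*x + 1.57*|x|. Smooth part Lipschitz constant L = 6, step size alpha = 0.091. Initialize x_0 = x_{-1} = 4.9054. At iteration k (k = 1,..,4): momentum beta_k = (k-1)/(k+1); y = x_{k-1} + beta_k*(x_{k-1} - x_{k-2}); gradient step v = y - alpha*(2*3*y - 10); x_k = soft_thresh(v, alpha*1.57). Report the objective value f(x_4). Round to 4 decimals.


FISTA on f(x) = 3*x^2 - 10*x + 1.57*|x|
L = 6, alpha = 0.091
Iteration 1: beta = 0.0, y = 4.9054 + 0.0*(4.9054 - 4.9054) = 4.9054
  grad(y) = 19.4324, v = y - alpha*grad = 3.1371
  prox(v) = soft_thresh(3.1371, 0.1429) = 2.9942
Iteration 2: beta = 0.3333, y = 2.9942 + 0.3333*(2.9942 - 4.9054) = 2.3571
  grad(y) = 4.1427, v = y - alpha*grad = 1.9801
  prox(v) = soft_thresh(1.9801, 0.1429) = 1.8373
Iteration 3: beta = 0.5, y = 1.8373 + 0.5*(1.8373 - 2.9942) = 1.2588
  grad(y) = -2.4472, v = y - alpha*grad = 1.4815
  prox(v) = soft_thresh(1.4815, 0.1429) = 1.3386
Iteration 4: beta = 0.6, y = 1.3386 + 0.6*(1.3386 - 1.8373) = 1.0394
  grad(y) = -3.7633, v = y - alpha*grad = 1.3819
  prox(v) = soft_thresh(1.3819, 0.1429) = 1.239
f(x_4) = 3*1.239^2 - 10*1.239 + 1.57*|1.239| = -5.8394


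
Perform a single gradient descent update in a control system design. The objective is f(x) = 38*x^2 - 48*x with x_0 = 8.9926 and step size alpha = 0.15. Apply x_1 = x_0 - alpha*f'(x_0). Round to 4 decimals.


We compute the gradient at x_0 and apply the update.
f'(x) = 76*x - 48
f'(8.9926) = 76*8.9926 - 48 = 635.4376
x_1 = 8.9926 - 0.15*635.4376 = -86.323


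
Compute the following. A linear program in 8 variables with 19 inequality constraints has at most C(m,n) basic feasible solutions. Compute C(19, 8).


Each vertex corresponds to some choice of n active constraints out of m, so the number of vertices is at most C(m, n) = m! / (n!(m-n)!).
m = 19, n = 8
Numerator: 19 * 18 * 17 * 16 * 15 * 14 * 13 * 12
Denominator: 8! = 40320
C(19, 8) = 75582


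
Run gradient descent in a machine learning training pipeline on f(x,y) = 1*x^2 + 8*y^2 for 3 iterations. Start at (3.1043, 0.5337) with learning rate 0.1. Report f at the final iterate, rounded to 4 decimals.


Gradient descent on f(x,y) = 1*x^2 + 8*y^2.
Starting point: (3.1043, 0.5337), alpha = 0.1
Step 1: grad_x = 2*1*3.1043 = 6.2086, grad_y = 2*8*0.5337 = 8.5392
  x_1 = 3.1043 - 0.1*6.2086 = 2.4834
  y_1 = 0.5337 - 0.1*8.5392 = -0.3202
Step 2: grad_x = 2*1*2.4834 = 4.9669, grad_y = 2*8*-0.3202 = -5.1235
  x_2 = 2.4834 - 0.1*4.9669 = 1.9868
  y_2 = -0.3202 - 0.1*-5.1235 = 0.1921
Step 3: grad_x = 2*1*1.9868 = 3.9735, grad_y = 2*8*0.1921 = 3.0741
  x_3 = 1.9868 - 0.1*3.9735 = 1.5894
  y_3 = 0.1921 - 0.1*3.0741 = -0.1153
f(1.5894, -0.1153) = 1*1.5894^2 + 8*(-0.1153)^2 = 2.6325


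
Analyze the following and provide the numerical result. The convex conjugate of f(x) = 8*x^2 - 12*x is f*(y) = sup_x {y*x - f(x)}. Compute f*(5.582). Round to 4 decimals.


f*(y) = sup_x {y*x - a*x^2 - b*x} = sup_x {(y-b)*x - a*x^2}
FOC: (y - b) - 2a*x = 0 => x* = (y - b)/(2a)
x* = (5.582 + 12)/(2*8) = 1.0989
f*(5.582) = (y-b)^2/(4a) = (5.582 + 12)^2/(4*8)
= 309.1267/32 = 9.6602


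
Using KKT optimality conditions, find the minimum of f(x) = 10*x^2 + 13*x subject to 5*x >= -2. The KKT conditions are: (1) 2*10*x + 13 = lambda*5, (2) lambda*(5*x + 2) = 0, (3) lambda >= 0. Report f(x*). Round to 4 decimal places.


Step 1: Try lambda = 0 (constraint inactive).
x_unc = -13/(2*10) = -0.65
Check: 5*-0.65 = -3.25 < -2 -- violated!
Step 2: Constraint must be active: 5*x = -2
x* = -2/5 = -0.4
lambda = (2*10*(-0.4) + 13)/5 = 1.0
Step 3: Compute optimal value.
f(x*) = 10*(-0.4)^2 + 13*(-0.4) = -3.6


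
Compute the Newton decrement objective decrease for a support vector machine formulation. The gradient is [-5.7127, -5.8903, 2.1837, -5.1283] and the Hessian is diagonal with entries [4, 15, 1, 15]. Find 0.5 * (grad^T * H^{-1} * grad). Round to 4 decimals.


Step 1: H is diagonal, so H^(-1) * g = [-1.4282, -0.3927, 2.1837, -0.3419].
Step 2: g^T H^(-1) g = sum_i g_i^2 / H_ii
  = (-5.7127)^2/4 + (-5.8903)^2/15 + (2.1837)^2/1 + (-5.1283)^2/15
  = 8.1587 + 2.313 + 4.7685 + 1.7533 = 16.9936
Step 3: Objective decrease = 0.5 * g^T H^(-1) g = 8.4968


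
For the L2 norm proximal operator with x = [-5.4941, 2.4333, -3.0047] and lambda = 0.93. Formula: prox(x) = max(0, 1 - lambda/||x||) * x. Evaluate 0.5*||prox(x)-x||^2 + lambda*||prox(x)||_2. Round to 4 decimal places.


Step 1: Compute ||x||.
||x|| = 6.7182
Step 2: Compute scaling factor.
scale = max(0, 1 - 0.93/6.7182) = 0.8616
Step 3: prox(x) = [-4.7336, 2.0965, -2.5888]
||prox(x)|| = 5.7882
Step 4: Proximal objective.
0.5*||prox-x||^2 = 0.4325
lambda*||prox|| = 5.383
Total = 5.8155


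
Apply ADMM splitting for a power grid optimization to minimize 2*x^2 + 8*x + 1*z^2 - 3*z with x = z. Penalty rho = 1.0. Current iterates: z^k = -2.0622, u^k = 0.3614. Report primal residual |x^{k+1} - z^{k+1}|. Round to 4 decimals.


ADMM iteration with rho = 1.0, z^k = -2.0622, u^k = 0.3614
Step 1: x-update.
Minimize 2*x^2 + 8*x + (1.0/2)*(x + 2.0622 + 0.3614)^2
FOC: (2*2 + 1.0)*x = -8 + 1.0*(-2.0622 - 0.3614)
x^{k+1} = -2.0847
Step 2: z-update.
Minimize 1*z^2 - 3*z + (1.0/2)*(-2.0847 - z + 0.3614)^2
FOC: (2*1 + 1.0)*z = 3 + 1.0*(-2.0847 + 0.3614)
z^{k+1} = 0.4256
Step 3: u-update.
u^{k+1} = 0.3614 - 2.0847 - 0.4256 = -2.1489
Step 4: Primal residual = |-2.0847 - 0.4256| = 2.5103


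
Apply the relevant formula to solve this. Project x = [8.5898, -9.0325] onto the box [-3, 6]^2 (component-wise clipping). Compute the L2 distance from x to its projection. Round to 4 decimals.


Project each component onto [-3, 6].
clip(8.5898) = 6.0, clip(-9.0325) = -3.0
Projection = [6.0, -3.0]
Squared diffs: [6.7071, 36.3911]
Distance = sqrt(43.0982) = 6.5649


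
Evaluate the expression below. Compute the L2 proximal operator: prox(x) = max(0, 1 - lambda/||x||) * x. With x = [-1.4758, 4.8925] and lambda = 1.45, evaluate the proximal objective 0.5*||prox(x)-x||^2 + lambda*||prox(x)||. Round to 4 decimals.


Step 1: Compute ||x||.
||x|| = 5.1102
Step 2: Compute scaling factor.
scale = max(0, 1 - 1.45/5.1102) = 0.7163
Step 3: prox(x) = [-1.0571, 3.5043]
||prox(x)|| = 3.6602
Step 4: Proximal objective.
0.5*||prox-x||^2 = 1.0513
lambda*||prox|| = 5.3073
Total = 6.3586


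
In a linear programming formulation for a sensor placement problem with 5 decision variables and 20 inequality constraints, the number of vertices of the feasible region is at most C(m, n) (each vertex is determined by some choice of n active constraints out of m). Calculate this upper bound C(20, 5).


Each vertex corresponds to some choice of n active constraints out of m, so the number of vertices is at most C(m, n) = m! / (n!(m-n)!).
m = 20, n = 5
Numerator: 20 * 19 * 18 * 17 * 16
Denominator: 5! = 120
C(20, 5) = 15504


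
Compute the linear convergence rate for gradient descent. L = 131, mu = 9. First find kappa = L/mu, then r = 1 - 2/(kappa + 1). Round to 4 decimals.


Step 1: Compute the condition number.
kappa = L/mu = 131/9 = 14.5556
Step 2: Compute the convergence rate.
r = 1 - 2/(kappa + 1) = 1 - 2*mu/(L + mu) = (L - mu)/(L + mu) = 122/140 = 0.8714


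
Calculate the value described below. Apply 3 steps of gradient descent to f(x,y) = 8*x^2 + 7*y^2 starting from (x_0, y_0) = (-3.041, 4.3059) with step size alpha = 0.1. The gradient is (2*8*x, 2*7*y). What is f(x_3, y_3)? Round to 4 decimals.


Gradient descent on f(x,y) = 8*x^2 + 7*y^2.
Starting point: (-3.041, 4.3059), alpha = 0.1
Step 1: grad_x = 2*8*-3.041 = -48.656, grad_y = 2*7*4.3059 = 60.2826
  x_1 = -3.041 - 0.1*-48.656 = 1.8246
  y_1 = 4.3059 - 0.1*60.2826 = -1.7224
Step 2: grad_x = 2*8*1.8246 = 29.1936, grad_y = 2*7*-1.7224 = -24.113
  x_2 = 1.8246 - 0.1*29.1936 = -1.0948
  y_2 = -1.7224 - 0.1*-24.113 = 0.6889
Step 3: grad_x = 2*8*-1.0948 = -17.5162, grad_y = 2*7*0.6889 = 9.6452
  x_3 = -1.0948 - 0.1*-17.5162 = 0.6569
  y_3 = 0.6889 - 0.1*9.6452 = -0.2756
f(0.6569, -0.2756) = 8*0.6569^2 + 7*(-0.2756)^2 = 3.9833


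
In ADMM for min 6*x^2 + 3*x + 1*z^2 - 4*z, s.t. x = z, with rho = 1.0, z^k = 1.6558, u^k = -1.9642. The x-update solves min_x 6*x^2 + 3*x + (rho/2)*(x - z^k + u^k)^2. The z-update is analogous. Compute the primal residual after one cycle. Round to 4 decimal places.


ADMM iteration with rho = 1.0, z^k = 1.6558, u^k = -1.9642
Step 1: x-update.
Minimize 6*x^2 + 3*x + (1.0/2)*(x - 1.6558 - 1.9642)^2
FOC: (2*6 + 1.0)*x = -3 + 1.0*(1.6558 + 1.9642)
x^{k+1} = 0.0477
Step 2: z-update.
Minimize 1*z^2 - 4*z + (1.0/2)*(0.0477 - z - 1.9642)^2
FOC: (2*1 + 1.0)*z = 4 + 1.0*(0.0477 - 1.9642)
z^{k+1} = 0.6945
Step 3: u-update.
u^{k+1} = -1.9642 + 0.0477 - 0.6945 = -2.611
Step 4: Primal residual = |0.0477 - 0.6945| = 0.6468


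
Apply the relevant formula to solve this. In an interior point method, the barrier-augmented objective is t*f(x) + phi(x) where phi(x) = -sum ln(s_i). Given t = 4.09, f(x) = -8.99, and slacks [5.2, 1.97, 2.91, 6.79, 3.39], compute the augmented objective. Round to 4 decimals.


Step 1: Compute log-barrier.
ln values: [1.6487, 0.678, 1.0682, 1.9155, 1.2208]
phi = -(1.6487 + 0.678 + 1.0682 + 1.9155 + 1.2208) = -6.5311
Step 2: Compute augmented objective.
t*f(x) = 4.09*-8.99 = -36.7691
Total = -36.7691 - 6.5311 = -43.3002


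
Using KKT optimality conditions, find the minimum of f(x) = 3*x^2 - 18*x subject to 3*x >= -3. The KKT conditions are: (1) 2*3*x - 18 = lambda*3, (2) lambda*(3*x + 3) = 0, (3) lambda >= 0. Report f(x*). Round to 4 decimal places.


Step 1: Try lambda = 0 (constraint inactive).
Stationarity: 2*3*x - 18 = 0
x* = 18/(2*3) = 3.0
Check constraint: 3*3.0 = 9.0 >= -3 -- satisfied.
Step 2: Compute optimal value.
f(x*) = 3*3.0^2 - 18*3.0 = -27.0


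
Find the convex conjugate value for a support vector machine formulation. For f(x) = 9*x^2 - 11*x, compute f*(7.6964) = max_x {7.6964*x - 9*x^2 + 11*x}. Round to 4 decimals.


f*(y) = sup_x {y*x - a*x^2 - b*x} = sup_x {(y-b)*x - a*x^2}
FOC: (y - b) - 2a*x = 0 => x* = (y - b)/(2a)
x* = (7.6964 + 11)/(2*9) = 1.0387
f*(7.6964) = (y-b)^2/(4a) = (7.6964 + 11)^2/(4*9)
= 349.5554/36 = 9.7099


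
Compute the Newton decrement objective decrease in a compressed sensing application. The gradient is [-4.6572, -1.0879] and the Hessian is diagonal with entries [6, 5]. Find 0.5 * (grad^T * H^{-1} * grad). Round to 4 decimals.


Step 1: H is diagonal, so H^(-1) * g = [-0.7762, -0.2176].
Step 2: g^T H^(-1) g = sum_i g_i^2 / H_ii
  = (-4.6572)^2/6 + (-1.0879)^2/5
  = 3.6149 + 0.2367 = 3.8516
Step 3: Objective decrease = 0.5 * g^T H^(-1) g = 1.9258


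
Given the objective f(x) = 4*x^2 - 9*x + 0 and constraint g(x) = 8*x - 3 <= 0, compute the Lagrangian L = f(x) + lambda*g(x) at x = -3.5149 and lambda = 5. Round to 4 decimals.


Step 1: Evaluate f(x).
f(-3.5149) = 4*(-3.5149)^2 - 9*(-3.5149) + 0 = 81.0522
Step 2: Evaluate g(x).
g(-3.5149) = 8*-3.5149 - 3 = -31.1192
Step 3: Compute Lagrangian.
L = 81.0522 + 5*-31.1192 = -74.5438


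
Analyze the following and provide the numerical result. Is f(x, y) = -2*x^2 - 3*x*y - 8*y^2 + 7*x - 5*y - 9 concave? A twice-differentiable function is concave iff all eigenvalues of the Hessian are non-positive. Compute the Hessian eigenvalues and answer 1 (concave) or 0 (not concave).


The Hessian of f(x,y) = -2*x^2 - 3*x*y - 8*y^2 + 7*x - 5*y - 9 is:
H = [[-4, -3], [-3, -16]]
Trace = -4 - 16 = -20
Determinant = -4*-16 - (-3)^2 = 55
Discriminant = (-20)^2 - 4*55 = 180.0
Eigenvalues: lambda_1 = -16.7082, lambda_2 = -3.2918
The function is concave.

1


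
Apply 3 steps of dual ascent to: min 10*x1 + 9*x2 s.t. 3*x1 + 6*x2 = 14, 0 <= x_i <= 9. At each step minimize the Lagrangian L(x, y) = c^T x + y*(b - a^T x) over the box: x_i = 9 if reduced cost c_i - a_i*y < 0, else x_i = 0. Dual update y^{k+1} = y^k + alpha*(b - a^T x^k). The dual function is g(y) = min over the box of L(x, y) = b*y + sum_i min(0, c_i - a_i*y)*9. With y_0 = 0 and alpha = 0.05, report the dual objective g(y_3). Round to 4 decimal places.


Dual ascent for LP: min 10*x1 + 9*x2, 3*x1 + 6*x2 = 14, 0 <= x_i <= 9
Step 1: y^k = 0.0, reduced costs: (10.0, 9.0)
  x^k = (0.0, 0.0), subgradient = b - a^T x = 14.0
  y^{k+1} = 0.0 + 0.05*14.0 = 0.7
Step 2: y^k = 0.7, reduced costs: (7.9, 4.8)
  x^k = (0.0, 0.0), subgradient = b - a^T x = 14.0
  y^{k+1} = 0.7 + 0.05*14.0 = 1.4
Step 3: y^k = 1.4, reduced costs: (5.8, 0.6)
  x^k = (0.0, 0.0), subgradient = b - a^T x = 14.0
  y^{k+1} = 1.4 + 0.05*14.0 = 2.1
Dual objective at y_3 = 2.1: reduced costs (3.7, -3.6), box minimizer x = (0.0, 9.0)
g(y_3) = b*y + (c1 - a1*y)*x1 + (c2 - a2*y)*x2 = 14*2.1 + 3.7*0.0 + (-3.6)*9.0 = 29.4 + 0.0 - 32.4 = -3.0


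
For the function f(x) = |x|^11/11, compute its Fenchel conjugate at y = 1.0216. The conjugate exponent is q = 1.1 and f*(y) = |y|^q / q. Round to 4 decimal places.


The conjugate exponent q satisfies 1/p + 1/q = 1.
p = 11, so q = 11/(11 - 1) = 1.1
|y|^q = 1.0216^1.1 = 1.0238
f*(1.0216) = 1.0238 / 1.1 = 0.9307


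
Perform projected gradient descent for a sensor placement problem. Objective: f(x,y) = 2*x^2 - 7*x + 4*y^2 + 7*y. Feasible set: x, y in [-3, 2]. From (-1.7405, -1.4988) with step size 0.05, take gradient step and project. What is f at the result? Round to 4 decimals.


Step 1: Compute gradient at (-1.7405, -1.4988).
grad_x = 2*2*-1.7405 - 7 = -13.962
grad_y = 2*4*-1.4988 + 7 = -4.9904
Step 2: Gradient step.
x_raw = -1.7405 - 0.05*-13.962 = -1.0424
y_raw = -1.4988 - 0.05*-4.9904 = -1.2493
Step 3: Project onto [-3, 2].
x_proj = clip(-1.0424) = -1.0424
y_proj = clip(-1.2493) = -1.2493
Step 4: Evaluate f.
f(-1.0424, -1.2493) = 6.9678


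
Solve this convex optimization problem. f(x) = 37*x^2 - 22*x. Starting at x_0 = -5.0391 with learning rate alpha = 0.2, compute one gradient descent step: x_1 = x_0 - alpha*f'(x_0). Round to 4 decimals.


We compute the gradient at x_0 and apply the update.
f'(x) = 74*x - 22
f'(-5.0391) = 74*-5.0391 - 22 = -394.8934
x_1 = -5.0391 - 0.2*-394.8934 = 73.9396


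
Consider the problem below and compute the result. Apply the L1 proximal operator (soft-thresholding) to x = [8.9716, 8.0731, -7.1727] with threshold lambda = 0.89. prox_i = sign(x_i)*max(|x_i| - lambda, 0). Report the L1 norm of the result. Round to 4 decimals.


Soft-thresholding with lambda = 0.89:
prox(8.9716) = sign(8.9716)*max(|8.9716| - 0.89, 0) = 8.0816
prox(8.0731) = sign(8.0731)*max(|8.0731| - 0.89, 0) = 7.1831
prox(-7.1727) = sign(-7.1727)*max(|-7.1727| - 0.89, 0) = -6.2827
prox(x) = [8.0816, 7.1831, -6.2827]
||prox(x)||_1 = 8.0816 + 7.1831 + 6.2827 = 21.5474


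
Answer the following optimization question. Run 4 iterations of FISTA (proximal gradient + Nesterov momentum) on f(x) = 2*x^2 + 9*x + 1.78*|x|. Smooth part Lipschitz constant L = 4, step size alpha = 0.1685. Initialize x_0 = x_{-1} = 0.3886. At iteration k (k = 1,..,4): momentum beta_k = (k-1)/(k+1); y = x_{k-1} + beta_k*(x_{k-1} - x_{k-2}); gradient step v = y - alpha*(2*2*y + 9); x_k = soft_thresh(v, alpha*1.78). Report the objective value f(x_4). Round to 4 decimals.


FISTA on f(x) = 2*x^2 + 9*x + 1.78*|x|
L = 4, alpha = 0.1685
Iteration 1: beta = 0.0, y = 0.3886 + 0.0*(0.3886 - 0.3886) = 0.3886
  grad(y) = 10.5544, v = y - alpha*grad = -1.3898
  prox(v) = soft_thresh(-1.3898, 0.2999) = -1.0899
Iteration 2: beta = 0.3333, y = -1.0899 + 0.3333*(-1.0899 - 0.3886) = -1.5827
  grad(y) = 2.6691, v = y - alpha*grad = -2.0325
  prox(v) = soft_thresh(-2.0325, 0.2999) = -1.7325
Iteration 3: beta = 0.5, y = -1.7325 + 0.5*(-1.7325 + 1.0899) = -2.0539
  grad(y) = 0.7846, v = y - alpha*grad = -2.1861
  prox(v) = soft_thresh(-2.1861, 0.2999) = -1.8861
Iteration 4: beta = 0.6, y = -1.8861 + 0.6*(-1.8861 + 1.7325) = -1.9783
  grad(y) = 1.0869, v = y - alpha*grad = -2.1614
  prox(v) = soft_thresh(-2.1614, 0.2999) = -1.8615
f(x_4) = 2*(-1.8615)^2 + 9*(-1.8615) + 1.78*|-1.8615| = -6.5097


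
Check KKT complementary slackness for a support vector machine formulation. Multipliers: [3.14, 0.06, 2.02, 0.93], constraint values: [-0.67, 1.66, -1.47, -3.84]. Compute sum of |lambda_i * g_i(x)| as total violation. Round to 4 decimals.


KKT complementary slackness check:
lambda_1 * g_1 = 3.14 * -0.67 = -2.1038
lambda_2 * g_2 = 0.06 * 1.66 = 0.0996
lambda_3 * g_3 = 2.02 * -1.47 = -2.9694
lambda_4 * g_4 = 0.93 * -3.84 = -3.5712
Total violation = 2.1038 + 0.0996 + 2.9694 + 3.5712 = 8.744


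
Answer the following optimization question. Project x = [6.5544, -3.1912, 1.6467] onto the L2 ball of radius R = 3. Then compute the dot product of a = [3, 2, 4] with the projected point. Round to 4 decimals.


Step 1: Compute ||x|| (intermediates to 6 decimals).
||x|| = sqrt(6.5544^2 + (-3.1912)^2 + 1.6467^2) = 7.473656
Step 2: Project.
Since ||x|| > R, scale = R/||x|| = 3/7.473656 = 0.40141, proj(x) = scale * x
proj(x) = [2.631002, -1.28098, 0.661002]
Step 3: Dot product.
a^T * proj(x) = 3*2.631002 + 2*(-1.28098) + 4*0.661002 = 7.9751


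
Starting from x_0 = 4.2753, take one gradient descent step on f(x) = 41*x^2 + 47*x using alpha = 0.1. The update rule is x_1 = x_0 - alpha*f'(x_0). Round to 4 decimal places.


We compute the gradient at x_0 and apply the update.
f'(x) = 82*x + 47
f'(4.2753) = 82*4.2753 + 47 = 397.5746
x_1 = 4.2753 - 0.1*397.5746 = -35.4822


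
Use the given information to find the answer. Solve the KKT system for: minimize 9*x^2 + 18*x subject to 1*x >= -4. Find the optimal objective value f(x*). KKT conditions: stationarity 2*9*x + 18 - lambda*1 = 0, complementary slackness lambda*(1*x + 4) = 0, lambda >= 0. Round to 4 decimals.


Step 1: Try lambda = 0 (constraint inactive).
Stationarity: 2*9*x + 18 = 0
x* = -18/(2*9) = -1.0
Check constraint: 1*-1.0 = -1.0 >= -4 -- satisfied.
Step 2: Compute optimal value.
f(x*) = 9*(-1.0)^2 + 18*(-1.0) = -9.0


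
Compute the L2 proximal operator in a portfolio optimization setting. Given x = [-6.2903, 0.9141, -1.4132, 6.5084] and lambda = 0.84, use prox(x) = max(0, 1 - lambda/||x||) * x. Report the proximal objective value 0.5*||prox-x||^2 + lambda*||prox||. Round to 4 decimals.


Step 1: Compute ||x||.
||x|| = 9.2065
Step 2: Compute scaling factor.
scale = max(0, 1 - 0.84/9.2065) = 0.9088
Step 3: prox(x) = [-5.7164, 0.8307, -1.2843, 5.9146]
||prox(x)|| = 8.3665
Step 4: Proximal objective.
0.5*||prox-x||^2 = 0.3528
lambda*||prox|| = 7.0279
Total = 7.3807


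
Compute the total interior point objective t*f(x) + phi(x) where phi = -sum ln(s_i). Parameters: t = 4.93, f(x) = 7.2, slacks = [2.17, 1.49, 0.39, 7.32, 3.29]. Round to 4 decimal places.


Step 1: Compute log-barrier.
ln values: [0.7747, 0.3988, -0.9416, 1.9906, 1.1909]
phi = -(0.7747 + 0.3988 - 0.9416 + 1.9906 + 1.1909) = -3.4134
Step 2: Compute augmented objective.
t*f(x) = 4.93*7.2 = 35.496
Total = 35.496 - 3.4134 = 32.0826


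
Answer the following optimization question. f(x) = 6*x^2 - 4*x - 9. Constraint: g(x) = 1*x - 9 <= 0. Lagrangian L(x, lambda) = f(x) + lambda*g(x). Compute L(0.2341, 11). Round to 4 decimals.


Step 1: Evaluate f(x).
f(0.2341) = 6*0.2341^2 - 4*0.2341 - 9 = -9.6076
Step 2: Evaluate g(x).
g(0.2341) = 1*0.2341 - 9 = -8.7659
Step 3: Compute Lagrangian.
L = -9.6076 + 11*-8.7659 = -106.0325


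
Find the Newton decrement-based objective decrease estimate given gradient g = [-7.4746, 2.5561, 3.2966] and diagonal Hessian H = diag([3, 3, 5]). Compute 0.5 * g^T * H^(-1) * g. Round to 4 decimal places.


Step 1: H is diagonal, so H^(-1) * g = [-2.4915, 0.852, 0.6593].
Step 2: g^T H^(-1) g = sum_i g_i^2 / H_ii
  = (-7.4746)^2/3 + (2.5561)^2/3 + (3.2966)^2/5
  = 18.6232 + 2.1779 + 2.1735 = 22.9746
Step 3: Objective decrease = 0.5 * g^T H^(-1) g = 11.4873


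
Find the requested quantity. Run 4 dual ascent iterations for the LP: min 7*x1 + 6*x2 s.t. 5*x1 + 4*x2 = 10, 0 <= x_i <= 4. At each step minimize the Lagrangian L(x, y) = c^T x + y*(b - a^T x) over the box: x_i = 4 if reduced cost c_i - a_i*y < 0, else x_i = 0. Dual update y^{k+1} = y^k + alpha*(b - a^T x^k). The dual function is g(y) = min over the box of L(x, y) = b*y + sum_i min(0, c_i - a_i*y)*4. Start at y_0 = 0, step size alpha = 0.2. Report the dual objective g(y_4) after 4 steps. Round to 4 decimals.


Dual ascent for LP: min 7*x1 + 6*x2, 5*x1 + 4*x2 = 10, 0 <= x_i <= 4
Step 1: y^k = 0.0, reduced costs: (7.0, 6.0)
  x^k = (0.0, 0.0), subgradient = b - a^T x = 10.0
  y^{k+1} = 0.0 + 0.2*10.0 = 2.0
Step 2: y^k = 2.0, reduced costs: (-3.0, -2.0)
  x^k = (4.0, 4.0), subgradient = b - a^T x = -26.0
  y^{k+1} = 2.0 + 0.2*-26.0 = -3.2
Step 3: y^k = -3.2, reduced costs: (23.0, 18.8)
  x^k = (0.0, 0.0), subgradient = b - a^T x = 10.0
  y^{k+1} = -3.2 + 0.2*10.0 = -1.2
Step 4: y^k = -1.2, reduced costs: (13.0, 10.8)
  x^k = (0.0, 0.0), subgradient = b - a^T x = 10.0
  y^{k+1} = -1.2 + 0.2*10.0 = 0.8
Dual objective at y_4 = 0.8: reduced costs (3.0, 2.8), box minimizer x = (0.0, 0.0)
g(y_4) = b*y + (c1 - a1*y)*x1 + (c2 - a2*y)*x2 = 10*0.8 + 3.0*0.0 + 2.8*0.0 = 8.0 + 0.0 + 0.0 = 8.0


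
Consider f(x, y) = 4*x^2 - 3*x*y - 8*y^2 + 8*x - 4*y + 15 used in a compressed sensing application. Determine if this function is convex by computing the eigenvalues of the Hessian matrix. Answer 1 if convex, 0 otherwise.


The Hessian of f(x,y) = 4*x^2 - 3*x*y - 8*y^2 + 8*x - 4*y + 15 is:
H = [[8, -3], [-3, -16]]
Trace = 8 - 16 = -8
Determinant = 8*-16 - (-3)^2 = -137
Discriminant = (-8)^2 - 4*-137 = 612.0
Eigenvalues: lambda_1 = -16.3693, lambda_2 = 8.3693
The function is not convex.

0


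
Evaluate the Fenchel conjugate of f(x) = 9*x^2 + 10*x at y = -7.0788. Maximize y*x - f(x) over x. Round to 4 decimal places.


f*(y) = sup_x {y*x - a*x^2 - b*x} = sup_x {(y-b)*x - a*x^2}
FOC: (y - b) - 2a*x = 0 => x* = (y - b)/(2a)
x* = (-7.0788 - 10)/(2*9) = -0.9488
f*(-7.0788) = (y-b)^2/(4a) = (-7.0788 - 10)^2/(4*9)
= 291.6854/36 = 8.1024


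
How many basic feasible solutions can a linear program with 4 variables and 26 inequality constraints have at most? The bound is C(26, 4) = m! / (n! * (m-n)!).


Each vertex corresponds to some choice of n active constraints out of m, so the number of vertices is at most C(m, n) = m! / (n!(m-n)!).
m = 26, n = 4
Numerator: 26 * 25 * 24 * 23
Denominator: 4! = 24
C(26, 4) = 14950


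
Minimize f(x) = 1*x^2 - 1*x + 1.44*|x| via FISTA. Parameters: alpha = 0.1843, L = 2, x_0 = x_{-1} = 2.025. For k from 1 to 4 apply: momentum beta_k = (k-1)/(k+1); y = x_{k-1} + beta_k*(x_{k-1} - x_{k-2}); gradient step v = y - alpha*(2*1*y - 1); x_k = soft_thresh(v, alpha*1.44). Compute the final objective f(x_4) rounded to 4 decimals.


FISTA on f(x) = 1*x^2 - 1*x + 1.44*|x|
L = 2, alpha = 0.1843
Iteration 1: beta = 0.0, y = 2.025 + 0.0*(2.025 - 2.025) = 2.025
  grad(y) = 3.05, v = y - alpha*grad = 1.4629
  prox(v) = soft_thresh(1.4629, 0.2654) = 1.1975
Iteration 2: beta = 0.3333, y = 1.1975 + 0.3333*(1.1975 - 2.025) = 0.9217
  grad(y) = 0.8433, v = y - alpha*grad = 0.7662
  prox(v) = soft_thresh(0.7662, 0.2654) = 0.5008
Iteration 3: beta = 0.5, y = 0.5008 + 0.5*(0.5008 - 1.1975) = 0.1525
  grad(y) = -0.695, v = y - alpha*grad = 0.2806
  prox(v) = soft_thresh(0.2806, 0.2654) = 0.0152
Iteration 4: beta = 0.6, y = 0.0152 + 0.6*(0.0152 - 0.5008) = -0.2762
  grad(y) = -1.5523, v = y - alpha*grad = 0.0099
  prox(v) = soft_thresh(0.0099, 0.2654) = 0.0
f(x_4) = 1*0.0^2 - 1*0.0 + 1.44*|0.0| = 0.0


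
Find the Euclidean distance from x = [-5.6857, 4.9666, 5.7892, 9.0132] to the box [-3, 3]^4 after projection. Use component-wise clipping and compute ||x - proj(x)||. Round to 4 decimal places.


Project each component onto [-3, 3].
clip(-5.6857) = -3.0, clip(4.9666) = 3.0, clip(5.7892) = 3.0, clip(9.0132) = 3.0
Projection = [-3.0, 3.0, 3.0, 3.0]
Squared diffs: [7.213, 3.8675, 7.7796, 36.1586]
Distance = sqrt(55.0187) = 7.4175


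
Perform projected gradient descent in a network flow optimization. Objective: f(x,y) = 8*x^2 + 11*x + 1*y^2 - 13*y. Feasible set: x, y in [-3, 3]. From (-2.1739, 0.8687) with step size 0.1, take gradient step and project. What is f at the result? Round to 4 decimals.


Step 1: Compute gradient at (-2.1739, 0.8687).
grad_x = 2*8*-2.1739 + 11 = -23.7824
grad_y = 2*1*0.8687 - 13 = -11.2626
Step 2: Gradient step.
x_raw = -2.1739 - 0.1*-23.7824 = 0.2043
y_raw = 0.8687 - 0.1*-11.2626 = 1.995
Step 3: Project onto [-3, 3].
x_proj = clip(0.2043) = 0.2043
y_proj = clip(1.995) = 1.995
Step 4: Evaluate f.
f(0.2043, 1.995) = -19.3728


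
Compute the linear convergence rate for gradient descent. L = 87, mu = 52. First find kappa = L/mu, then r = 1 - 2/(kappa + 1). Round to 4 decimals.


Step 1: Compute the condition number.
kappa = L/mu = 87/52 = 1.6731
Step 2: Compute the convergence rate.
r = 1 - 2/(kappa + 1) = 1 - 2*mu/(L + mu) = (L - mu)/(L + mu) = 35/139 = 0.2518
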